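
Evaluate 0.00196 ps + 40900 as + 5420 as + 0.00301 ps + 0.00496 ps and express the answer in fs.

In fs:
  0.00196 ps = 0.00196e3 fs = 1.96
  40900 as = 40900e-3 fs = 40.9
  5420 as = 5420e-3 fs = 5.42
  0.00301 ps = 0.00301e3 fs = 3.01
  0.00496 ps = 0.00496e3 fs = 4.96
Sum: 1.96 + 40.9 + 5.42 + 3.01 + 4.96 = 56.25

56.25 fs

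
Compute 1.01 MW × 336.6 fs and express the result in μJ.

0.339966 μJ

1.01 × 10⁶ × 336.6 × 10⁻¹⁵ = 339.966 × 10⁻⁹ J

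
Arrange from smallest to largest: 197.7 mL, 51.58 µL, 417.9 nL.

197.7 mL = 0.1977 L
51.58 µL = 0.00005158 L
417.9 nL = 0.0000004179 L

417.9 nL < 51.58 µL < 197.7 mL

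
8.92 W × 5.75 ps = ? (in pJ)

51.29 pJ

8.92 × 5.75 × 10⁻¹² = 51.29 × 10⁻¹² J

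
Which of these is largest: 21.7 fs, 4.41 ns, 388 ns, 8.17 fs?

388 ns

21.7 fs = 0.0000000000000217 s
4.41 ns = 0.00000000441 s
388 ns = 0.000000388 s
8.17 fs = 0.00000000000000817 s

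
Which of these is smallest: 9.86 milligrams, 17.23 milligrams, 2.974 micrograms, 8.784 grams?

2.974 micrograms

9.86 milligrams = 0.00986 grams
17.23 milligrams = 0.01723 grams
2.974 micrograms = 0.000002974 grams
8.784 grams = 8.784 grams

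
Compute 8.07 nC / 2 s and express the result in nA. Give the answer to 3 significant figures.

4.04 nA

(8.07 × 10^-9) / (2) = 4.035 × 10^-9 A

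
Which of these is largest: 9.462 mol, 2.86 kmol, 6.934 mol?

2.86 kmol

9.462 mol = 9.462 mol
2.86 kmol = 2860 mol
6.934 mol = 6.934 mol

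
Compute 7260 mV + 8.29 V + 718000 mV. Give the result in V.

In V:
  7260 mV = 7260 × 10^-3 V = 7.26
  8.29 V → 8.29
  718000 mV = 718000 × 10^-3 V = 718
Sum: 7.26 + 8.29 + 718 = 733.55

733.55 V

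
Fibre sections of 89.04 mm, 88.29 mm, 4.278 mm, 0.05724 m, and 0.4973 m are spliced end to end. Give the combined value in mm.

In mm:
  89.04 mm → 89.04
  88.29 mm → 88.29
  4.278 mm → 4.278
  0.05724 m = 0.05724 × 10³ mm = 57.24
  0.4973 m = 0.4973 × 10³ mm = 497.3
Sum: 89.04 + 88.29 + 4.278 + 57.24 + 497.3 = 736.148

736.148 mm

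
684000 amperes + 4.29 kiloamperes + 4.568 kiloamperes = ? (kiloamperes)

692.858 kiloamperes

In kiloamperes:
  684000 amperes = 684000e-3 kiloamperes = 684
  4.29 kiloamperes → 4.29
  4.568 kiloamperes → 4.568
Sum: 684 + 4.29 + 4.568 = 692.858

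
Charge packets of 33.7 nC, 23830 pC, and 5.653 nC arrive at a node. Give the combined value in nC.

63.183 nC

In nC:
  33.7 nC → 33.7
  23830 pC = 23830 × 10⁻³ nC = 23.83
  5.653 nC → 5.653
Sum: 33.7 + 23.83 + 5.653 = 63.183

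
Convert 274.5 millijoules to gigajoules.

0.0000000002745 gigajoules

milli = 10⁻³, giga = 10⁹; factor is 10⁻¹².
274.5 × 10⁻¹² = 0.0000000002745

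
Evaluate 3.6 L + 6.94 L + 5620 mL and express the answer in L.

16.16 L

In L:
  3.6 L → 3.6
  6.94 L → 6.94
  5620 mL = 5620e-3 L = 5.62
Sum: 3.6 + 6.94 + 5.62 = 16.16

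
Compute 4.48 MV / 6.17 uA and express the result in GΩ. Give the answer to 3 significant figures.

726 GΩ

(4.48e6) / (6.17e-6) = 0.72609e12 Ω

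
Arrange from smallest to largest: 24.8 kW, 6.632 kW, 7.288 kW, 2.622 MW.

24.8 kW = 24800 W
6.632 kW = 6632 W
7.288 kW = 7288 W
2.622 MW = 2622000 W

6.632 kW < 7.288 kW < 24.8 kW < 2.622 MW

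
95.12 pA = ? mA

0.00000009512 mA

pico = 1e-12, milli = 1e-3; factor is 1e-9.
95.12 × 1e-9 = 0.00000009512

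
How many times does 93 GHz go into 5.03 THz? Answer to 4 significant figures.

(5.03 × 10¹²) / (93 × 10⁹) = 0.054086 × 10³

54.09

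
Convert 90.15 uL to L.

0.00009015 L

micro = 1e-6, (no prefix) = 1e0; factor is 1e-6.
90.15 × 1e-6 = 0.00009015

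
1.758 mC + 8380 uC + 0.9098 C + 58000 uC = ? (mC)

In mC:
  1.758 mC → 1.758
  8380 uC = 8380 × 10⁻³ mC = 8.38
  0.9098 C = 0.9098 × 10³ mC = 909.8
  58000 uC = 58000 × 10⁻³ mC = 58
Sum: 1.758 + 8.38 + 909.8 + 58 = 977.938

977.938 mC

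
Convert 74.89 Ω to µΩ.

74890000 µΩ

(no prefix) = 10⁰, micro = 10⁻⁶; factor is 10⁶.
74.89 × 10⁶ = 74890000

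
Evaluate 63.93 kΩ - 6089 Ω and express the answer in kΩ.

In kΩ:
  63.93 kΩ → 63.93
  6089 Ω = 6089 × 10⁻³ kΩ = 6.089
Difference: 63.93 - 6.089 = 57.841

57.841 kΩ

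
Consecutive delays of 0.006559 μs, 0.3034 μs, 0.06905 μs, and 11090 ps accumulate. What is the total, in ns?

In ns:
  0.006559 μs = 0.006559 × 10^3 ns = 6.559
  0.3034 μs = 0.3034 × 10^3 ns = 303.4
  0.06905 μs = 0.06905 × 10^3 ns = 69.05
  11090 ps = 11090 × 10^-3 ns = 11.09
Sum: 6.559 + 303.4 + 69.05 + 11.09 = 390.099

390.099 ns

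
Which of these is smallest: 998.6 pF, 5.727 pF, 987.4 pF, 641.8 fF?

998.6 pF = 0.0000000009986 F
5.727 pF = 0.000000000005727 F
987.4 pF = 0.0000000009874 F
641.8 fF = 0.0000000000006418 F

641.8 fF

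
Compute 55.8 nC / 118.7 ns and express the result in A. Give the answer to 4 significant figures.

0.4701 A

(55.8e-9) / (118.7e-9) = 0.470093 A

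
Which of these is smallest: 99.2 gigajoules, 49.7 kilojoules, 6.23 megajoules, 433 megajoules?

49.7 kilojoules

99.2 gigajoules = 99200000000 joules
49.7 kilojoules = 49700 joules
6.23 megajoules = 6230000 joules
433 megajoules = 433000000 joules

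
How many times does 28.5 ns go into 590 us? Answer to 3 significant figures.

(590 × 10⁻⁶) / (28.5 × 10⁻⁹) = 20.7 × 10³

20700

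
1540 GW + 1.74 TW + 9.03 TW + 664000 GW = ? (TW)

676.31 TW

In TW:
  1540 GW = 1540 × 10^-3 TW = 1.54
  1.74 TW → 1.74
  9.03 TW → 9.03
  664000 GW = 664000 × 10^-3 TW = 664
Sum: 1.54 + 1.74 + 9.03 + 664 = 676.31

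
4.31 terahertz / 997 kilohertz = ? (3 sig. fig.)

(4.31e12) / (997e3) = 0.004323e9

4320000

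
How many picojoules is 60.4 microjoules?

60400000 picojoules

micro = 10^-6, pico = 10^-12; factor is 10^6.
60.4 × 10^6 = 60400000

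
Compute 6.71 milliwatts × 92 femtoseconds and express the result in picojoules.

6.71 × 10⁻³ × 92 × 10⁻¹⁵ = 617.32 × 10⁻¹⁸ J

0.00061732 picojoules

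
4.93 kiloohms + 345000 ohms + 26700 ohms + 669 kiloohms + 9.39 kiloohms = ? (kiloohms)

In kiloohms:
  4.93 kiloohms → 4.93
  345000 ohms = 345000 × 10⁻³ kiloohms = 345
  26700 ohms = 26700 × 10⁻³ kiloohms = 26.7
  669 kiloohms → 669
  9.39 kiloohms → 9.39
Sum: 4.93 + 345 + 26.7 + 669 + 9.39 = 1055.02

1055.02 kiloohms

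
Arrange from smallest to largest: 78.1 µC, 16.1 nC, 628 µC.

78.1 µC = 0.0000781 C
16.1 nC = 0.0000000161 C
628 µC = 0.000628 C

16.1 nC < 78.1 µC < 628 µC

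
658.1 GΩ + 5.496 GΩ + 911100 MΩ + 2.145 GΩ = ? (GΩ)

In GΩ:
  658.1 GΩ → 658.1
  5.496 GΩ → 5.496
  911100 MΩ = 911100 × 10⁻³ GΩ = 911.1
  2.145 GΩ → 2.145
Sum: 658.1 + 5.496 + 911.1 + 2.145 = 1576.841

1576.841 GΩ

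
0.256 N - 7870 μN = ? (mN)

248.13 mN

In mN:
  0.256 N = 0.256 × 10³ mN = 256
  7870 μN = 7870 × 10⁻³ mN = 7.87
Difference: 256 - 7.87 = 248.13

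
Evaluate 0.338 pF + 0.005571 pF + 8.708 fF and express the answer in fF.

352.279 fF

In fF:
  0.338 pF = 0.338 × 10^3 fF = 338
  0.005571 pF = 0.005571 × 10^3 fF = 5.571
  8.708 fF → 8.708
Sum: 338 + 5.571 + 8.708 = 352.279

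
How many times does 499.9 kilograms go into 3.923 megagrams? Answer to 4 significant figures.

(3.923e6) / (499.9e3) = 0.0078476e3

7.848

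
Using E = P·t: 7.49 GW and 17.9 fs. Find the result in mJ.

0.134071 mJ

7.49 × 10⁹ × 17.9 × 10⁻¹⁵ = 134.071 × 10⁻⁶ J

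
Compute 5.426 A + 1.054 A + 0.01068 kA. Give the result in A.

17.16 A

In A:
  5.426 A → 5.426
  1.054 A → 1.054
  0.01068 kA = 0.01068 × 10³ A = 10.68
Sum: 5.426 + 1.054 + 10.68 = 17.16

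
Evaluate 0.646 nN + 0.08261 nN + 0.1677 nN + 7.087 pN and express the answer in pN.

903.397 pN

In pN:
  0.646 nN = 0.646e3 pN = 646
  0.08261 nN = 0.08261e3 pN = 82.61
  0.1677 nN = 0.1677e3 pN = 167.7
  7.087 pN → 7.087
Sum: 646 + 82.61 + 167.7 + 7.087 = 903.397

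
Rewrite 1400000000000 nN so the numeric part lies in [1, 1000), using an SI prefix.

1.4 kN

= 1.4 × 10^3 N; 10^3 is kilo.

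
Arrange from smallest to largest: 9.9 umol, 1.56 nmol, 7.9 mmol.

9.9 umol = 0.0000099 mol
1.56 nmol = 0.00000000156 mol
7.9 mmol = 0.0079 mol

1.56 nmol < 9.9 umol < 7.9 mmol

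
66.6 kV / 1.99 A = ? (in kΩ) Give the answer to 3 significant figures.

(66.6 × 10^3) / (1.99) = 33.467 × 10^3 Ω

33.5 kΩ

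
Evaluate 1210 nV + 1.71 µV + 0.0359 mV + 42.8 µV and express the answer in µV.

81.62 µV

In µV:
  1210 nV = 1210e-3 µV = 1.21
  1.71 µV → 1.71
  0.0359 mV = 0.0359e3 µV = 35.9
  42.8 µV → 42.8
Sum: 1.21 + 1.71 + 35.9 + 42.8 = 81.62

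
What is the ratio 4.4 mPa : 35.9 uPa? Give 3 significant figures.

123

(4.4 × 10^-3) / (35.9 × 10^-6) = 0.1226 × 10^3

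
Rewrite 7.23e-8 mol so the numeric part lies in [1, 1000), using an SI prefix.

= 72.3e-9 mol; 1e-9 is nano.

72.3 nmol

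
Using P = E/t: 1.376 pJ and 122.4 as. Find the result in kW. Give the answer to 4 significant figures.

(1.376 × 10^-12) / (122.4 × 10^-18) = 0.0112418 × 10^6 W

11.24 kW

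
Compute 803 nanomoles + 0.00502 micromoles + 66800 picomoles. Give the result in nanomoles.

In nanomoles:
  803 nanomoles → 803
  0.00502 micromoles = 0.00502 × 10³ nanomoles = 5.02
  66800 picomoles = 66800 × 10⁻³ nanomoles = 66.8
Sum: 803 + 5.02 + 66.8 = 874.82

874.82 nanomoles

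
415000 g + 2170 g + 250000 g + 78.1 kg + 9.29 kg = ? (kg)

754.56 kg

In kg:
  415000 g = 415000 × 10^-3 kg = 415
  2170 g = 2170 × 10^-3 kg = 2.17
  250000 g = 250000 × 10^-3 kg = 250
  78.1 kg → 78.1
  9.29 kg → 9.29
Sum: 415 + 2.17 + 250 + 78.1 + 9.29 = 754.56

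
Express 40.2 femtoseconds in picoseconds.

femto = 1e-15, pico = 1e-12; factor is 1e-3.
40.2 × 1e-3 = 0.0402

0.0402 picoseconds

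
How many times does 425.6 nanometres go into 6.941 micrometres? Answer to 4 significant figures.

16.31

(6.941e-6) / (425.6e-9) = 0.016309e3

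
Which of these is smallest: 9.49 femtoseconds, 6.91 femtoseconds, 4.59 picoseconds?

9.49 femtoseconds = 0.00000000000000949 seconds
6.91 femtoseconds = 0.00000000000000691 seconds
4.59 picoseconds = 0.00000000000459 seconds

6.91 femtoseconds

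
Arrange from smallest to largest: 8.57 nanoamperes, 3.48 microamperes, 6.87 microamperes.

8.57 nanoamperes = 0.00000000857 amperes
3.48 microamperes = 0.00000348 amperes
6.87 microamperes = 0.00000687 amperes

8.57 nanoamperes < 3.48 microamperes < 6.87 microamperes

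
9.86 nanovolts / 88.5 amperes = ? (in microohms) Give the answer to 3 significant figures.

0.000111 microohms

(9.86e-9) / (88.5) = 0.11141e-9 Ω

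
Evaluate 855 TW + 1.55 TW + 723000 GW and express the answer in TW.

In TW:
  855 TW → 855
  1.55 TW → 1.55
  723000 GW = 723000 × 10⁻³ TW = 723
Sum: 855 + 1.55 + 723 = 1579.55

1579.55 TW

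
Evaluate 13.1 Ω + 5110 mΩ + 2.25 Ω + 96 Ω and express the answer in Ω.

In Ω:
  13.1 Ω → 13.1
  5110 mΩ = 5110 × 10^-3 Ω = 5.11
  2.25 Ω → 2.25
  96 Ω → 96
Sum: 13.1 + 5.11 + 2.25 + 96 = 116.46

116.46 Ω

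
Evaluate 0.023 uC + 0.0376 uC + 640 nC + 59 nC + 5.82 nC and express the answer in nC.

In nC:
  0.023 uC = 0.023 × 10^3 nC = 23
  0.0376 uC = 0.0376 × 10^3 nC = 37.6
  640 nC → 640
  59 nC → 59
  5.82 nC → 5.82
Sum: 23 + 37.6 + 640 + 59 + 5.82 = 765.42

765.42 nC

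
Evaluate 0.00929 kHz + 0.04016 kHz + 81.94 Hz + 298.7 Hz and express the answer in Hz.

In Hz:
  0.00929 kHz = 0.00929e3 Hz = 9.29
  0.04016 kHz = 0.04016e3 Hz = 40.16
  81.94 Hz → 81.94
  298.7 Hz → 298.7
Sum: 9.29 + 40.16 + 81.94 + 298.7 = 430.09

430.09 Hz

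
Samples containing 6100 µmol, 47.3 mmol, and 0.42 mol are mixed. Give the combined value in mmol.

In mmol:
  6100 µmol = 6100 × 10⁻³ mmol = 6.1
  47.3 mmol → 47.3
  0.42 mol = 0.42 × 10³ mmol = 420
Sum: 6.1 + 47.3 + 420 = 473.4

473.4 mmol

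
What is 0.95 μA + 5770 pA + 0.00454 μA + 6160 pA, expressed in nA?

966.47 nA

In nA:
  0.95 μA = 0.95 × 10³ nA = 950
  5770 pA = 5770 × 10⁻³ nA = 5.77
  0.00454 μA = 0.00454 × 10³ nA = 4.54
  6160 pA = 6160 × 10⁻³ nA = 6.16
Sum: 950 + 5.77 + 4.54 + 6.16 = 966.47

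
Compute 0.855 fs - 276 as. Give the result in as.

579 as

In as:
  0.855 fs = 0.855 × 10³ as = 855
  276 as → 276
Difference: 855 - 276 = 579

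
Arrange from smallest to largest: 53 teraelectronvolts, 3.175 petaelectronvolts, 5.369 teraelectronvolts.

5.369 teraelectronvolts < 53 teraelectronvolts < 3.175 petaelectronvolts

53 teraelectronvolts = 53000000000000 electronvolts
3.175 petaelectronvolts = 3175000000000000 electronvolts
5.369 teraelectronvolts = 5369000000000 electronvolts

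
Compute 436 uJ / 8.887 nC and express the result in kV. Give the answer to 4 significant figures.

(436e-6) / (8.887e-9) = 49.0604e3 V

49.06 kV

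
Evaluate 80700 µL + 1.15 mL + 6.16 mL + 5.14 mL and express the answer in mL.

In mL:
  80700 µL = 80700 × 10⁻³ mL = 80.7
  1.15 mL → 1.15
  6.16 mL → 6.16
  5.14 mL → 5.14
Sum: 80.7 + 1.15 + 6.16 + 5.14 = 93.15

93.15 mL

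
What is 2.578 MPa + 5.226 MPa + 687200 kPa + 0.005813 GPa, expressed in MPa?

In MPa:
  2.578 MPa → 2.578
  5.226 MPa → 5.226
  687200 kPa = 687200e-3 MPa = 687.2
  0.005813 GPa = 0.005813e3 MPa = 5.813
Sum: 2.578 + 5.226 + 687.2 + 5.813 = 700.817

700.817 MPa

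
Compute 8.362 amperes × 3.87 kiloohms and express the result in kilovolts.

32.36094 kilovolts

8.362 × 3.87e3 = 32.36094e3 V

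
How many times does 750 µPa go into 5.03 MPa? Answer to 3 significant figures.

(5.03 × 10⁶) / (750 × 10⁻⁶) = 0.006707 × 10¹²

6710000000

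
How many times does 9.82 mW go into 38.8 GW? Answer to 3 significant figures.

(38.8 × 10^9) / (9.82 × 10^-3) = 3.951 × 10^12

3950000000000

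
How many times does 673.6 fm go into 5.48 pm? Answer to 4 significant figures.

8.135

(5.48 × 10^-12) / (673.6 × 10^-15) = 0.0081354 × 10^3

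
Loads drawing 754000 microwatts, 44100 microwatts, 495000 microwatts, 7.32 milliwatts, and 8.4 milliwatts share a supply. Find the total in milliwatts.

1308.82 milliwatts

In milliwatts:
  754000 microwatts = 754000e-3 milliwatts = 754
  44100 microwatts = 44100e-3 milliwatts = 44.1
  495000 microwatts = 495000e-3 milliwatts = 495
  7.32 milliwatts → 7.32
  8.4 milliwatts → 8.4
Sum: 754 + 44.1 + 495 + 7.32 + 8.4 = 1308.82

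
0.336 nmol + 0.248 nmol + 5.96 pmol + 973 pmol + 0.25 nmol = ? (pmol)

In pmol:
  0.336 nmol = 0.336 × 10³ pmol = 336
  0.248 nmol = 0.248 × 10³ pmol = 248
  5.96 pmol → 5.96
  973 pmol → 973
  0.25 nmol = 0.25 × 10³ pmol = 250
Sum: 336 + 248 + 5.96 + 973 + 250 = 1812.96

1812.96 pmol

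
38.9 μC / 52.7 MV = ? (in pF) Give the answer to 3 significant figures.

(38.9 × 10⁻⁶) / (52.7 × 10⁶) = 0.73814 × 10⁻¹² F

0.738 pF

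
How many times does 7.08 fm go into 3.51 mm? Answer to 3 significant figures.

(3.51 × 10^-3) / (7.08 × 10^-15) = 0.4958 × 10^12

496000000000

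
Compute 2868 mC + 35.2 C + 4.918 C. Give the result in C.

In C:
  2868 mC = 2868e-3 C = 2.868
  35.2 C → 35.2
  4.918 C → 4.918
Sum: 2.868 + 35.2 + 4.918 = 42.986

42.986 C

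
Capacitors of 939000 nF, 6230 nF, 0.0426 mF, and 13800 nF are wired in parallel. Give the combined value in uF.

1001.63 uF

In uF:
  939000 nF = 939000 × 10^-3 uF = 939
  6230 nF = 6230 × 10^-3 uF = 6.23
  0.0426 mF = 0.0426 × 10^3 uF = 42.6
  13800 nF = 13800 × 10^-3 uF = 13.8
Sum: 939 + 6.23 + 42.6 + 13.8 = 1001.63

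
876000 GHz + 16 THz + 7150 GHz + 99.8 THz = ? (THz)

998.95 THz

In THz:
  876000 GHz = 876000 × 10^-3 THz = 876
  16 THz → 16
  7150 GHz = 7150 × 10^-3 THz = 7.15
  99.8 THz → 99.8
Sum: 876 + 16 + 7.15 + 99.8 = 998.95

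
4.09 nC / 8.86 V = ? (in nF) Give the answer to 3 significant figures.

0.462 nF

(4.09e-9) / (8.86) = 0.46163e-9 F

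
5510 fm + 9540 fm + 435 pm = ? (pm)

In pm:
  5510 fm = 5510e-3 pm = 5.51
  9540 fm = 9540e-3 pm = 9.54
  435 pm → 435
Sum: 5.51 + 9.54 + 435 = 450.05

450.05 pm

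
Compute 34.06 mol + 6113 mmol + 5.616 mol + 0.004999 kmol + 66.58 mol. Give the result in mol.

117.368 mol

In mol:
  34.06 mol → 34.06
  6113 mmol = 6113 × 10⁻³ mol = 6.113
  5.616 mol → 5.616
  0.004999 kmol = 0.004999 × 10³ mol = 4.999
  66.58 mol → 66.58
Sum: 34.06 + 6.113 + 5.616 + 4.999 + 66.58 = 117.368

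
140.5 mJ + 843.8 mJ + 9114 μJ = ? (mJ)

In mJ:
  140.5 mJ → 140.5
  843.8 mJ → 843.8
  9114 μJ = 9114e-3 mJ = 9.114
Sum: 140.5 + 843.8 + 9.114 = 993.414

993.414 mJ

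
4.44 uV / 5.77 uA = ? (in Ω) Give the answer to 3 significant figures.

(4.44 × 10⁻⁶) / (5.77 × 10⁻⁶) = 0.7695 Ω

0.769 Ω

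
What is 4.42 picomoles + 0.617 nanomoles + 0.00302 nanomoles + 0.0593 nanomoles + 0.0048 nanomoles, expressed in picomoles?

688.54 picomoles

In picomoles:
  4.42 picomoles → 4.42
  0.617 nanomoles = 0.617e3 picomoles = 617
  0.00302 nanomoles = 0.00302e3 picomoles = 3.02
  0.0593 nanomoles = 0.0593e3 picomoles = 59.3
  0.0048 nanomoles = 0.0048e3 picomoles = 4.8
Sum: 4.42 + 617 + 3.02 + 59.3 + 4.8 = 688.54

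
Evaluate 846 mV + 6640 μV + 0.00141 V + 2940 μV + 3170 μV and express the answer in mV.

In mV:
  846 mV → 846
  6640 μV = 6640 × 10⁻³ mV = 6.64
  0.00141 V = 0.00141 × 10³ mV = 1.41
  2940 μV = 2940 × 10⁻³ mV = 2.94
  3170 μV = 3170 × 10⁻³ mV = 3.17
Sum: 846 + 6.64 + 1.41 + 2.94 + 3.17 = 860.16

860.16 mV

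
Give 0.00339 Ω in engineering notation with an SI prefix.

3.39 mΩ

= 3.39e-3 Ω; 1e-3 is milli.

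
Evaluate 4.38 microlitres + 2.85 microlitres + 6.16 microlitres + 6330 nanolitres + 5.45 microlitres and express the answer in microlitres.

25.17 microlitres

In microlitres:
  4.38 microlitres → 4.38
  2.85 microlitres → 2.85
  6.16 microlitres → 6.16
  6330 nanolitres = 6330 × 10^-3 microlitres = 6.33
  5.45 microlitres → 5.45
Sum: 4.38 + 2.85 + 6.16 + 6.33 + 5.45 = 25.17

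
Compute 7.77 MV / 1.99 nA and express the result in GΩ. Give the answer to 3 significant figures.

(7.77e6) / (1.99e-9) = 3.9045e15 Ω

3900000 GΩ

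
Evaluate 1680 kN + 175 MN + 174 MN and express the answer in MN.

350.68 MN

In MN:
  1680 kN = 1680 × 10⁻³ MN = 1.68
  175 MN → 175
  174 MN → 174
Sum: 1.68 + 175 + 174 = 350.68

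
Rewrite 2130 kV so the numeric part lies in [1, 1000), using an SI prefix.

2.13 MV

= 2.13 × 10^6 V; 10^6 is mega.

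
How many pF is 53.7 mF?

milli = 10^-3, pico = 10^-12; factor is 10^9.
53.7 × 10^9 = 53700000000

53700000000 pF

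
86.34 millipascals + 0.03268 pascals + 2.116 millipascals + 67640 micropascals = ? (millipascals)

188.776 millipascals

In millipascals:
  86.34 millipascals → 86.34
  0.03268 pascals = 0.03268 × 10^3 millipascals = 32.68
  2.116 millipascals → 2.116
  67640 micropascals = 67640 × 10^-3 millipascals = 67.64
Sum: 86.34 + 32.68 + 2.116 + 67.64 = 188.776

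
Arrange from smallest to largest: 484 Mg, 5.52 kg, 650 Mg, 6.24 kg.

5.52 kg < 6.24 kg < 484 Mg < 650 Mg

484 Mg = 484000000 g
5.52 kg = 5520 g
650 Mg = 650000000 g
6.24 kg = 6240 g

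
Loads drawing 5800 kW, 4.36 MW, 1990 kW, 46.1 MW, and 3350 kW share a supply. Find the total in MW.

In MW:
  5800 kW = 5800 × 10⁻³ MW = 5.8
  4.36 MW → 4.36
  1990 kW = 1990 × 10⁻³ MW = 1.99
  46.1 MW → 46.1
  3350 kW = 3350 × 10⁻³ MW = 3.35
Sum: 5.8 + 4.36 + 1.99 + 46.1 + 3.35 = 61.6

61.6 MW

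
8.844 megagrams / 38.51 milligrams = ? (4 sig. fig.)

229700000

(8.844 × 10^6) / (38.51 × 10^-3) = 0.22965 × 10^9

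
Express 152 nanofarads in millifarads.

0.000152 millifarads

nano = 10^-9, milli = 10^-3; factor is 10^-6.
152 × 10^-6 = 0.000152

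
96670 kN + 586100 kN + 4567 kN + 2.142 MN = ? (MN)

In MN:
  96670 kN = 96670 × 10⁻³ MN = 96.67
  586100 kN = 586100 × 10⁻³ MN = 586.1
  4567 kN = 4567 × 10⁻³ MN = 4.567
  2.142 MN → 2.142
Sum: 96.67 + 586.1 + 4.567 + 2.142 = 689.479

689.479 MN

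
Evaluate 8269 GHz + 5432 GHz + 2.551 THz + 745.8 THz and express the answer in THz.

762.052 THz

In THz:
  8269 GHz = 8269e-3 THz = 8.269
  5432 GHz = 5432e-3 THz = 5.432
  2.551 THz → 2.551
  745.8 THz → 745.8
Sum: 8.269 + 5.432 + 2.551 + 745.8 = 762.052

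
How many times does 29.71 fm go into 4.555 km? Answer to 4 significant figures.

(4.555 × 10^3) / (29.71 × 10^-15) = 0.15332 × 10^18

153300000000000000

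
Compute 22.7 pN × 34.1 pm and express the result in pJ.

22.7 × 10⁻¹² × 34.1 × 10⁻¹² = 774.07 × 10⁻²⁴ J

0.00000000077407 pJ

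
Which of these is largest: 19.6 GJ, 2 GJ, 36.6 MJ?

19.6 GJ = 19600000000 J
2 GJ = 2000000000 J
36.6 MJ = 36600000 J

19.6 GJ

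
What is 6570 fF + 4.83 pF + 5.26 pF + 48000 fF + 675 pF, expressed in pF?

In pF:
  6570 fF = 6570 × 10⁻³ pF = 6.57
  4.83 pF → 4.83
  5.26 pF → 5.26
  48000 fF = 48000 × 10⁻³ pF = 48
  675 pF → 675
Sum: 6.57 + 4.83 + 5.26 + 48 + 675 = 739.66

739.66 pF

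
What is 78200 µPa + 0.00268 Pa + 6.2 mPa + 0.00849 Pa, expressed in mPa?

95.57 mPa

In mPa:
  78200 µPa = 78200 × 10^-3 mPa = 78.2
  0.00268 Pa = 0.00268 × 10^3 mPa = 2.68
  6.2 mPa → 6.2
  0.00849 Pa = 0.00849 × 10^3 mPa = 8.49
Sum: 78.2 + 2.68 + 6.2 + 8.49 = 95.57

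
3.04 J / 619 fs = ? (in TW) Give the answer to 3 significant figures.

(3.04) / (619 × 10^-15) = 0.0049111 × 10^15 W

4.91 TW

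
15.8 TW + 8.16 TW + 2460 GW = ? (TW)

26.42 TW

In TW:
  15.8 TW → 15.8
  8.16 TW → 8.16
  2460 GW = 2460e-3 TW = 2.46
Sum: 15.8 + 8.16 + 2.46 = 26.42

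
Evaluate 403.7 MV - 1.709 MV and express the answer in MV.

401.991 MV

In MV:
  403.7 MV → 403.7
  1.709 MV → 1.709
Difference: 403.7 - 1.709 = 401.991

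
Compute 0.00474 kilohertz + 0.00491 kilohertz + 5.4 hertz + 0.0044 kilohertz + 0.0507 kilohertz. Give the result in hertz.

In hertz:
  0.00474 kilohertz = 0.00474 × 10^3 hertz = 4.74
  0.00491 kilohertz = 0.00491 × 10^3 hertz = 4.91
  5.4 hertz → 5.4
  0.0044 kilohertz = 0.0044 × 10^3 hertz = 4.4
  0.0507 kilohertz = 0.0507 × 10^3 hertz = 50.7
Sum: 4.74 + 4.91 + 5.4 + 4.4 + 50.7 = 70.15

70.15 hertz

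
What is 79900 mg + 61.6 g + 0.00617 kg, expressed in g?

147.67 g

In g:
  79900 mg = 79900e-3 g = 79.9
  61.6 g → 61.6
  0.00617 kg = 0.00617e3 g = 6.17
Sum: 79.9 + 61.6 + 6.17 = 147.67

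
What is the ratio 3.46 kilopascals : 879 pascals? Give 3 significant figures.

3.94

(3.46e3) / (879) = 0.003936e3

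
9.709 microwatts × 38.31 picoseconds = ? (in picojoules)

9.709e-6 × 38.31e-12 = 371.95179e-18 J

0.00037195179 picojoules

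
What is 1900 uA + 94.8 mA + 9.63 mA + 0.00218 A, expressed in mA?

108.51 mA

In mA:
  1900 uA = 1900 × 10⁻³ mA = 1.9
  94.8 mA → 94.8
  9.63 mA → 9.63
  0.00218 A = 0.00218 × 10³ mA = 2.18
Sum: 1.9 + 94.8 + 9.63 + 2.18 = 108.51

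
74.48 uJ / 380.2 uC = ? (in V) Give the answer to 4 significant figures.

(74.48 × 10^-6) / (380.2 × 10^-6) = 0.195897 V

0.1959 V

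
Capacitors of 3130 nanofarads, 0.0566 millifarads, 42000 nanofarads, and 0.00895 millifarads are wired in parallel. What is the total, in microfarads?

110.68 microfarads

In microfarads:
  3130 nanofarads = 3130 × 10⁻³ microfarads = 3.13
  0.0566 millifarads = 0.0566 × 10³ microfarads = 56.6
  42000 nanofarads = 42000 × 10⁻³ microfarads = 42
  0.00895 millifarads = 0.00895 × 10³ microfarads = 8.95
Sum: 3.13 + 56.6 + 42 + 8.95 = 110.68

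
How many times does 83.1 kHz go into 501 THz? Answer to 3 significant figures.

(501 × 10^12) / (83.1 × 10^3) = 6.029 × 10^9

6030000000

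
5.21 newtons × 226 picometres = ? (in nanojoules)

1.17746 nanojoules

5.21 × 226e-12 = 1177.46e-12 J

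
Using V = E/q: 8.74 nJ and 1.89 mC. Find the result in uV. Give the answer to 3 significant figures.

(8.74 × 10⁻⁹) / (1.89 × 10⁻³) = 4.6243 × 10⁻⁶ V

4.62 uV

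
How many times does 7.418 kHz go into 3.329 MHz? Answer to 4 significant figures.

(3.329 × 10⁶) / (7.418 × 10³) = 0.44877 × 10³

448.8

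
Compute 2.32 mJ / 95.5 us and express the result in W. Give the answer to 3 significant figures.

24.3 W

(2.32e-3) / (95.5e-6) = 0.024293e3 W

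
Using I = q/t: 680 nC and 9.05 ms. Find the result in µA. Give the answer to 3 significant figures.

(680 × 10⁻⁹) / (9.05 × 10⁻³) = 75.138 × 10⁻⁶ A

75.1 µA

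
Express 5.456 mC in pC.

5456000000 pC

milli = 10⁻³, pico = 10⁻¹²; factor is 10⁹.
5.456 × 10⁹ = 5456000000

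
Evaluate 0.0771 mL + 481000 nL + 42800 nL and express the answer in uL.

600.9 uL

In uL:
  0.0771 mL = 0.0771e3 uL = 77.1
  481000 nL = 481000e-3 uL = 481
  42800 nL = 42800e-3 uL = 42.8
Sum: 77.1 + 481 + 42.8 = 600.9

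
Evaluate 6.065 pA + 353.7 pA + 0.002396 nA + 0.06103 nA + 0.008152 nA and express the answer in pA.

In pA:
  6.065 pA → 6.065
  353.7 pA → 353.7
  0.002396 nA = 0.002396 × 10³ pA = 2.396
  0.06103 nA = 0.06103 × 10³ pA = 61.03
  0.008152 nA = 0.008152 × 10³ pA = 8.152
Sum: 6.065 + 353.7 + 2.396 + 61.03 + 8.152 = 431.343

431.343 pA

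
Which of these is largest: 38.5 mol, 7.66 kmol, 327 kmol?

38.5 mol = 38.5 mol
7.66 kmol = 7660 mol
327 kmol = 327000 mol

327 kmol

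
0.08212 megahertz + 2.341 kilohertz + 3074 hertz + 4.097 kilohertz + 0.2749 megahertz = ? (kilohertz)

In kilohertz:
  0.08212 megahertz = 0.08212e3 kilohertz = 82.12
  2.341 kilohertz → 2.341
  3074 hertz = 3074e-3 kilohertz = 3.074
  4.097 kilohertz → 4.097
  0.2749 megahertz = 0.2749e3 kilohertz = 274.9
Sum: 82.12 + 2.341 + 3.074 + 4.097 + 274.9 = 366.532

366.532 kilohertz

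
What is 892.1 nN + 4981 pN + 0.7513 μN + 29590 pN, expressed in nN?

1677.971 nN

In nN:
  892.1 nN → 892.1
  4981 pN = 4981 × 10⁻³ nN = 4.981
  0.7513 μN = 0.7513 × 10³ nN = 751.3
  29590 pN = 29590 × 10⁻³ nN = 29.59
Sum: 892.1 + 4.981 + 751.3 + 29.59 = 1677.971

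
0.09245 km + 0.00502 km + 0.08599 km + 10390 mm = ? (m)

In m:
  0.09245 km = 0.09245 × 10³ m = 92.45
  0.00502 km = 0.00502 × 10³ m = 5.02
  0.08599 km = 0.08599 × 10³ m = 85.99
  10390 mm = 10390 × 10⁻³ m = 10.39
Sum: 92.45 + 5.02 + 85.99 + 10.39 = 193.85

193.85 m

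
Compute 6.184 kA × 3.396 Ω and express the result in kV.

6.184e3 × 3.396 = 21.000864e3 V

21.000864 kV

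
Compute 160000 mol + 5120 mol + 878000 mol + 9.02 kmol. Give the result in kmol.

1052.14 kmol

In kmol:
  160000 mol = 160000e-3 kmol = 160
  5120 mol = 5120e-3 kmol = 5.12
  878000 mol = 878000e-3 kmol = 878
  9.02 kmol → 9.02
Sum: 160 + 5.12 + 878 + 9.02 = 1052.14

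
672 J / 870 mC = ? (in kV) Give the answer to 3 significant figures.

(672) / (870 × 10⁻³) = 0.77241 × 10³ V

0.772 kV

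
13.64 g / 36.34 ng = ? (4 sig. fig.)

(13.64) / (36.34e-9) = 0.37534e9

375300000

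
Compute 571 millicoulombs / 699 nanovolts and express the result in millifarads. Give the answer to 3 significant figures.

(571 × 10⁻³) / (699 × 10⁻⁹) = 0.81688 × 10⁶ F

817000000 millifarads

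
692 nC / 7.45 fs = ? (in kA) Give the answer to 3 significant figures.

(692 × 10⁻⁹) / (7.45 × 10⁻¹⁵) = 92.886 × 10⁶ A

92900 kA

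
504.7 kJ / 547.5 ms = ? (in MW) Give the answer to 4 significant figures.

0.9218 MW

(504.7 × 10^3) / (547.5 × 10^-3) = 0.921826 × 10^6 W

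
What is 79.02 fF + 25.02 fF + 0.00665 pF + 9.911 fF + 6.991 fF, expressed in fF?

In fF:
  79.02 fF → 79.02
  25.02 fF → 25.02
  0.00665 pF = 0.00665 × 10³ fF = 6.65
  9.911 fF → 9.911
  6.991 fF → 6.991
Sum: 79.02 + 25.02 + 6.65 + 9.911 + 6.991 = 127.592

127.592 fF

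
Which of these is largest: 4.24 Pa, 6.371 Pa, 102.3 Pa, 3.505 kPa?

3.505 kPa

4.24 Pa = 4.24 Pa
6.371 Pa = 6.371 Pa
102.3 Pa = 102.3 Pa
3.505 kPa = 3505 Pa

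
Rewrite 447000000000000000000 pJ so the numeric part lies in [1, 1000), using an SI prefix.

447 MJ

= 447 × 10⁶ J; 10⁶ is mega.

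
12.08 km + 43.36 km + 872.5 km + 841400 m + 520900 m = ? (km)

2290.24 km

In km:
  12.08 km → 12.08
  43.36 km → 43.36
  872.5 km → 872.5
  841400 m = 841400 × 10^-3 km = 841.4
  520900 m = 520900 × 10^-3 km = 520.9
Sum: 12.08 + 43.36 + 872.5 + 841.4 + 520.9 = 2290.24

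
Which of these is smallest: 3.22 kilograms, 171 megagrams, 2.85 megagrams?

3.22 kilograms

3.22 kilograms = 3220 grams
171 megagrams = 171000000 grams
2.85 megagrams = 2850000 grams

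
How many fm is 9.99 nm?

nano = 1e-9, femto = 1e-15; factor is 1e6.
9.99 × 1e6 = 9990000

9990000 fm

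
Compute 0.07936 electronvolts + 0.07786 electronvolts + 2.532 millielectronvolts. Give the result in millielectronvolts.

159.752 millielectronvolts

In millielectronvolts:
  0.07936 electronvolts = 0.07936 × 10^3 millielectronvolts = 79.36
  0.07786 electronvolts = 0.07786 × 10^3 millielectronvolts = 77.86
  2.532 millielectronvolts → 2.532
Sum: 79.36 + 77.86 + 2.532 = 159.752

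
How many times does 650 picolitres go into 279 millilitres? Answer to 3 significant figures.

(279e-3) / (650e-12) = 0.4292e9

429000000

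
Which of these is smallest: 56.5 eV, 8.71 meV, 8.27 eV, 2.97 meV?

2.97 meV

56.5 eV = 56.5 eV
8.71 meV = 0.00871 eV
8.27 eV = 8.27 eV
2.97 meV = 0.00297 eV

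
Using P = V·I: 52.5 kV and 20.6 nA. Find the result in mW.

1.0815 mW

52.5 × 10^3 × 20.6 × 10^-9 = 1081.5 × 10^-6 W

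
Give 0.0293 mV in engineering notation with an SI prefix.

29.3 uV

= 29.3 × 10^-6 V; 10^-6 is micro.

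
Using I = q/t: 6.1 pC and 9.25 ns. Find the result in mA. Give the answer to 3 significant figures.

0.659 mA

(6.1 × 10⁻¹²) / (9.25 × 10⁻⁹) = 0.65946 × 10⁻³ A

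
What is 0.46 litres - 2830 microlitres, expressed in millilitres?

In millilitres:
  0.46 litres = 0.46 × 10^3 millilitres = 460
  2830 microlitres = 2830 × 10^-3 millilitres = 2.83
Difference: 460 - 2.83 = 457.17

457.17 millilitres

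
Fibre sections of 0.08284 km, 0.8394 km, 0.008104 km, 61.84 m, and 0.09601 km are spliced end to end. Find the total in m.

1088.194 m

In m:
  0.08284 km = 0.08284 × 10³ m = 82.84
  0.8394 km = 0.8394 × 10³ m = 839.4
  0.008104 km = 0.008104 × 10³ m = 8.104
  61.84 m → 61.84
  0.09601 km = 0.09601 × 10³ m = 96.01
Sum: 82.84 + 839.4 + 8.104 + 61.84 + 96.01 = 1088.194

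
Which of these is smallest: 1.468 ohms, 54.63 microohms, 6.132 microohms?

6.132 microohms

1.468 ohms = 1.468 ohms
54.63 microohms = 0.00005463 ohms
6.132 microohms = 0.000006132 ohms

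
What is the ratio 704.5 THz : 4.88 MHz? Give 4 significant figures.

144400000

(704.5 × 10^12) / (4.88 × 10^6) = 144.36 × 10^6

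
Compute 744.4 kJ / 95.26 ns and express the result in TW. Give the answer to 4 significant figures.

(744.4e3) / (95.26e-9) = 7.8144e12 W

7.814 TW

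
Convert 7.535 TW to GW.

7535 GW

tera = 1e12, giga = 1e9; factor is 1e3.
7.535 × 1e3 = 7535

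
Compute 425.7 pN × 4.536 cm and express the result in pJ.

19.309752 pJ

425.7 × 10^-12 × 4.536 × 10^-2 = 1930.9752 × 10^-14 J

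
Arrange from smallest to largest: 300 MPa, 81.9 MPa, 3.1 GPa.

81.9 MPa < 300 MPa < 3.1 GPa

300 MPa = 300000000 Pa
81.9 MPa = 81900000 Pa
3.1 GPa = 3100000000 Pa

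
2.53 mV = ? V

milli = 10^-3, (no prefix) = 10^0; factor is 10^-3.
2.53 × 10^-3 = 0.00253

0.00253 V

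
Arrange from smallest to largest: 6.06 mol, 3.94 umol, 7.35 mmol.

6.06 mol = 6.06 mol
3.94 umol = 0.00000394 mol
7.35 mmol = 0.00735 mol

3.94 umol < 7.35 mmol < 6.06 mol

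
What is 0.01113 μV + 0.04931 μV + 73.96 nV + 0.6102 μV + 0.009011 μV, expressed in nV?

In nV:
  0.01113 μV = 0.01113 × 10³ nV = 11.13
  0.04931 μV = 0.04931 × 10³ nV = 49.31
  73.96 nV → 73.96
  0.6102 μV = 0.6102 × 10³ nV = 610.2
  0.009011 μV = 0.009011 × 10³ nV = 9.011
Sum: 11.13 + 49.31 + 73.96 + 610.2 + 9.011 = 753.611

753.611 nV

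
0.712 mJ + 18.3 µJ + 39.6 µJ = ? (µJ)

In µJ:
  0.712 mJ = 0.712 × 10³ µJ = 712
  18.3 µJ → 18.3
  39.6 µJ → 39.6
Sum: 712 + 18.3 + 39.6 = 769.9

769.9 µJ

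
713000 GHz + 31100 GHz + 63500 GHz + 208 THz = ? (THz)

In THz:
  713000 GHz = 713000e-3 THz = 713
  31100 GHz = 31100e-3 THz = 31.1
  63500 GHz = 63500e-3 THz = 63.5
  208 THz → 208
Sum: 713 + 31.1 + 63.5 + 208 = 1015.6

1015.6 THz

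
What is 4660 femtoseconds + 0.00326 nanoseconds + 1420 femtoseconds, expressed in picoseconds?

In picoseconds:
  4660 femtoseconds = 4660e-3 picoseconds = 4.66
  0.00326 nanoseconds = 0.00326e3 picoseconds = 3.26
  1420 femtoseconds = 1420e-3 picoseconds = 1.42
Sum: 4.66 + 3.26 + 1.42 = 9.34

9.34 picoseconds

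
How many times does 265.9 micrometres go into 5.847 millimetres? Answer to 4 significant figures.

(5.847e-3) / (265.9e-6) = 0.021989e3

21.99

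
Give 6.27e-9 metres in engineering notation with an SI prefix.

6.27 nanometres

= 6.27e-9 metres; 1e-9 is nano.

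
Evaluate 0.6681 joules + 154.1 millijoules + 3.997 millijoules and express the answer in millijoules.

826.197 millijoules

In millijoules:
  0.6681 joules = 0.6681e3 millijoules = 668.1
  154.1 millijoules → 154.1
  3.997 millijoules → 3.997
Sum: 668.1 + 154.1 + 3.997 = 826.197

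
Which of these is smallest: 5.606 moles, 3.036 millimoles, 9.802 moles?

3.036 millimoles

5.606 moles = 5.606 moles
3.036 millimoles = 0.003036 moles
9.802 moles = 9.802 moles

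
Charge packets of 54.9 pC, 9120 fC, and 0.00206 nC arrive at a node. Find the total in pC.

In pC:
  54.9 pC → 54.9
  9120 fC = 9120e-3 pC = 9.12
  0.00206 nC = 0.00206e3 pC = 2.06
Sum: 54.9 + 9.12 + 2.06 = 66.08

66.08 pC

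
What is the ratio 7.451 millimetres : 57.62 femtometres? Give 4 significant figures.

(7.451 × 10⁻³) / (57.62 × 10⁻¹⁵) = 0.12931 × 10¹²

129300000000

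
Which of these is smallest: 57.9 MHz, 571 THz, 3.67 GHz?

57.9 MHz

57.9 MHz = 57900000 Hz
571 THz = 571000000000000 Hz
3.67 GHz = 3670000000 Hz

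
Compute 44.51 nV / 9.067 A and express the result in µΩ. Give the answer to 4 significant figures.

(44.51 × 10⁻⁹) / (9.067) = 4.90901 × 10⁻⁹ Ω

0.004909 µΩ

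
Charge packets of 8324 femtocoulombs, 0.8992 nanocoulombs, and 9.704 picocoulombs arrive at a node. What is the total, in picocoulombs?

In picocoulombs:
  8324 femtocoulombs = 8324e-3 picocoulombs = 8.324
  0.8992 nanocoulombs = 0.8992e3 picocoulombs = 899.2
  9.704 picocoulombs → 9.704
Sum: 8.324 + 899.2 + 9.704 = 917.228

917.228 picocoulombs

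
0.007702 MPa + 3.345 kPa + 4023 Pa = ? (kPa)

15.07 kPa

In kPa:
  0.007702 MPa = 0.007702 × 10^3 kPa = 7.702
  3.345 kPa → 3.345
  4023 Pa = 4023 × 10^-3 kPa = 4.023
Sum: 7.702 + 3.345 + 4.023 = 15.07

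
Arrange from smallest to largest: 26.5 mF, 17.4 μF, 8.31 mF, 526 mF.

26.5 mF = 0.0265 F
17.4 μF = 0.0000174 F
8.31 mF = 0.00831 F
526 mF = 0.526 F

17.4 μF < 8.31 mF < 26.5 mF < 526 mF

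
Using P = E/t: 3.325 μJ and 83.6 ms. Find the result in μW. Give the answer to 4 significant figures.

(3.325 × 10^-6) / (83.6 × 10^-3) = 0.0397727 × 10^-3 W

39.77 μW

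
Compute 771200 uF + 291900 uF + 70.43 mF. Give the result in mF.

In mF:
  771200 uF = 771200 × 10⁻³ mF = 771.2
  291900 uF = 291900 × 10⁻³ mF = 291.9
  70.43 mF → 70.43
Sum: 771.2 + 291.9 + 70.43 = 1133.53

1133.53 mF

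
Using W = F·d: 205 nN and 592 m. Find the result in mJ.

205 × 10⁻⁹ × 592 = 121360 × 10⁻⁹ J

0.12136 mJ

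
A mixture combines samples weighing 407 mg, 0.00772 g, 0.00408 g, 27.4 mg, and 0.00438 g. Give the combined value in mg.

In mg:
  407 mg → 407
  0.00772 g = 0.00772 × 10³ mg = 7.72
  0.00408 g = 0.00408 × 10³ mg = 4.08
  27.4 mg → 27.4
  0.00438 g = 0.00438 × 10³ mg = 4.38
Sum: 407 + 7.72 + 4.08 + 27.4 + 4.38 = 450.58

450.58 mg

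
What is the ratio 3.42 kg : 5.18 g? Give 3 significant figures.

660

(3.42 × 10^3) / (5.18) = 0.6602 × 10^3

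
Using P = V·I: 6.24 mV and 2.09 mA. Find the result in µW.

6.24e-3 × 2.09e-3 = 13.0416e-6 W

13.0416 µW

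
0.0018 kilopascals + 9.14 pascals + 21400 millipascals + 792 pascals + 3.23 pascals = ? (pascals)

827.57 pascals

In pascals:
  0.0018 kilopascals = 0.0018e3 pascals = 1.8
  9.14 pascals → 9.14
  21400 millipascals = 21400e-3 pascals = 21.4
  792 pascals → 792
  3.23 pascals → 3.23
Sum: 1.8 + 9.14 + 21.4 + 792 + 3.23 = 827.57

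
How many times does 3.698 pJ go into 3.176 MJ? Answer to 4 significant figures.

(3.176 × 10^6) / (3.698 × 10^-12) = 0.85884 × 10^18

858800000000000000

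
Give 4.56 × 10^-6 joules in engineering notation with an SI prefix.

4.56 microjoules

= 4.56 × 10^-6 joules; 10^-6 is micro.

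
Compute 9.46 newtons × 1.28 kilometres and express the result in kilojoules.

9.46 × 1.28e3 = 12.1088e3 J

12.1088 kilojoules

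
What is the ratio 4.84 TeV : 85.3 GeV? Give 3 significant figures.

56.7

(4.84 × 10¹²) / (85.3 × 10⁹) = 0.05674 × 10³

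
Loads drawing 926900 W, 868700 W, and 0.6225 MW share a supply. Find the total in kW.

2418.1 kW

In kW:
  926900 W = 926900e-3 kW = 926.9
  868700 W = 868700e-3 kW = 868.7
  0.6225 MW = 0.6225e3 kW = 622.5
Sum: 926.9 + 868.7 + 622.5 = 2418.1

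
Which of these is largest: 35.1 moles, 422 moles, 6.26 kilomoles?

35.1 moles = 35.1 moles
422 moles = 422 moles
6.26 kilomoles = 6260 moles

6.26 kilomoles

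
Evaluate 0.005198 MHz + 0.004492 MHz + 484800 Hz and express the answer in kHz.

In kHz:
  0.005198 MHz = 0.005198e3 kHz = 5.198
  0.004492 MHz = 0.004492e3 kHz = 4.492
  484800 Hz = 484800e-3 kHz = 484.8
Sum: 5.198 + 4.492 + 484.8 = 494.49

494.49 kHz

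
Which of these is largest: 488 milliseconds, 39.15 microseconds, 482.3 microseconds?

488 milliseconds = 0.488 seconds
39.15 microseconds = 0.00003915 seconds
482.3 microseconds = 0.0004823 seconds

488 milliseconds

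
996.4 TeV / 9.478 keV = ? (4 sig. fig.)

(996.4 × 10¹²) / (9.478 × 10³) = 105.13 × 10⁹

105100000000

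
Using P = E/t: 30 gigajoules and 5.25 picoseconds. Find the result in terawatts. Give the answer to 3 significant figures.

5710000000 terawatts

(30 × 10⁹) / (5.25 × 10⁻¹²) = 5.7143 × 10²¹ W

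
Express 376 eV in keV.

0.376 keV

(no prefix) = 10⁰, kilo = 10³; factor is 10⁻³.
376 × 10⁻³ = 0.376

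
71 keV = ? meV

kilo = 10^3, milli = 10^-3; factor is 10^6.
71 × 10^6 = 71000000

71000000 meV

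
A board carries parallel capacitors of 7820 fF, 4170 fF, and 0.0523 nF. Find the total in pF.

64.29 pF

In pF:
  7820 fF = 7820e-3 pF = 7.82
  4170 fF = 4170e-3 pF = 4.17
  0.0523 nF = 0.0523e3 pF = 52.3
Sum: 7.82 + 4.17 + 52.3 = 64.29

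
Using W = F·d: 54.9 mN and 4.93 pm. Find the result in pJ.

54.9 × 10⁻³ × 4.93 × 10⁻¹² = 270.657 × 10⁻¹⁵ J

0.270657 pJ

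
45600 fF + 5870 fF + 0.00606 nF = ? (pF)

In pF:
  45600 fF = 45600e-3 pF = 45.6
  5870 fF = 5870e-3 pF = 5.87
  0.00606 nF = 0.00606e3 pF = 6.06
Sum: 45.6 + 5.87 + 6.06 = 57.53

57.53 pF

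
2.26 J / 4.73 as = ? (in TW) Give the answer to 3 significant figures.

(2.26) / (4.73 × 10⁻¹⁸) = 0.4778 × 10¹⁸ W

478000 TW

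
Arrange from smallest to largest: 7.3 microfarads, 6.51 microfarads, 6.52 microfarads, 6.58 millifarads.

6.51 microfarads < 6.52 microfarads < 7.3 microfarads < 6.58 millifarads

7.3 microfarads = 0.0000073 farads
6.51 microfarads = 0.00000651 farads
6.52 microfarads = 0.00000652 farads
6.58 millifarads = 0.00658 farads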